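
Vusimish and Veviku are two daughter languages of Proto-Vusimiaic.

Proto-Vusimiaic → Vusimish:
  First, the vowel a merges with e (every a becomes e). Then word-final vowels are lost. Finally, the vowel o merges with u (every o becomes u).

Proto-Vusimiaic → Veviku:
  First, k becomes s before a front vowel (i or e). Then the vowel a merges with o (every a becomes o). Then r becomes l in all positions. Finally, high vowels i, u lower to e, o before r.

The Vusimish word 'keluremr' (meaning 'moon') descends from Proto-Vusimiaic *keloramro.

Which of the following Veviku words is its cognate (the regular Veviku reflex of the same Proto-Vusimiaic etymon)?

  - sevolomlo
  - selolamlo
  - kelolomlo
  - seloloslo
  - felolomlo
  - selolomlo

selolomlo

Veviku: start from *keloramro.
  rule 1 (palatalisation): keloramro → seloramro
  rule 2 (vowel merger): seloramro → seloromro
  rule 3 (unconditioned shift): seloromro → selolomlo
  rule 4: no change — selolomlo
  ⇒ Veviku selolomlo
The other candidates each miss or misapply at least one Veviku change.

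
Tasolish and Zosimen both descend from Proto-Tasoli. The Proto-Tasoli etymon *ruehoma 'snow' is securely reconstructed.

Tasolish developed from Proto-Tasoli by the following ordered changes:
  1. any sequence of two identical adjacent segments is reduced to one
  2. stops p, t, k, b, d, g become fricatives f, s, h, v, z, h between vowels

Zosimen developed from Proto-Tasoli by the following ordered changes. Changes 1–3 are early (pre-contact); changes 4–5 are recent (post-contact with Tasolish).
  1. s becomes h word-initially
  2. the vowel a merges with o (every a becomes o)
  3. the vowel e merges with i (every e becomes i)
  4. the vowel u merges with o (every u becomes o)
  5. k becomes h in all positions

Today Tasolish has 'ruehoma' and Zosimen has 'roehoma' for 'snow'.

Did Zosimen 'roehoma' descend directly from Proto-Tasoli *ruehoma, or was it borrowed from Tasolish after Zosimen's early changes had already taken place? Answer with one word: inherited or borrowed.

If inherited, *ruehoma would pass through all of Zosimen's changes:
Zosimen: *ruehoma > ruehomo > ruihomo > roihomo  (by vowel merger, vowel merger, vowel merger)
If borrowed from Tasolish 'ruehoma' after the early changes, it would undergo only the recent ones:
  rule 4 (vowel merger): ruehoma → roehoma
  rule 5 (unconditioned shift): no change (roehoma)
  ⇒ as a loan: roehoma
Zosimen 'roehoma' matches the loan outcome 'roehoma', not the inherited 'roihomo' — it skipped the early Zosimen changes, so it was borrowed from Tasolish.

borrowed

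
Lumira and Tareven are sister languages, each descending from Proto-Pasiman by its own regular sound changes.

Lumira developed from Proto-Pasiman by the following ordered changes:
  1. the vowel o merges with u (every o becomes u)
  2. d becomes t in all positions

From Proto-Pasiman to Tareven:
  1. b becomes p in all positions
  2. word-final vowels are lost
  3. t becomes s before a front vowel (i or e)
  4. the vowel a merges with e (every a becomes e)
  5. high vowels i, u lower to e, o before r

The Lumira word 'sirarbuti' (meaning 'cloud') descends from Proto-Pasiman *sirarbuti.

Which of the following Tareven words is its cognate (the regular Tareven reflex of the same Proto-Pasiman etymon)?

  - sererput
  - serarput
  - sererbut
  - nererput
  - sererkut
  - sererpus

Tareven: start from *sirarbuti.
  rule 1 (unconditioned shift): sirarbuti → sirarputi
  rule 2 (apocope): sirarputi → sirarput
  rule 3: no change — sirarput
  rule 4 (vowel merger): sirarput → sirerput
  rule 5 (pre-rhotic lowering): sirerput → sererput
  ⇒ Tareven sererput
Only 'sererput' matches the regular Tareven development of *sirarbuti.

sererput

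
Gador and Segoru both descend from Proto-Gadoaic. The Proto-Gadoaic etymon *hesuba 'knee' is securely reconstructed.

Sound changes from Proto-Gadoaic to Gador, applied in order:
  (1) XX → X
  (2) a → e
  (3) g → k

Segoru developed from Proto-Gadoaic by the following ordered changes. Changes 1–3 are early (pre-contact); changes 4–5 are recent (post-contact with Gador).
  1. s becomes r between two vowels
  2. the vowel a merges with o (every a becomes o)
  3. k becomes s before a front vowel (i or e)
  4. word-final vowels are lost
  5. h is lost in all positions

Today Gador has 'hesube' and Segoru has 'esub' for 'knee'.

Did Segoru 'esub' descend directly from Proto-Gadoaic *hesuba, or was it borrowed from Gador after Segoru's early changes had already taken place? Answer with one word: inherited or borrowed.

If inherited, *hesuba would pass through all of Segoru's changes:
Segoru: *hesuba > heruba > herubo > herub > erub  (by rhotacism, vowel merger, apocope, h-loss)
If borrowed from Gador 'hesube' after the early changes, it would undergo only the recent ones:
  rule 4 (apocope): hesube → hesub
  rule 5 (h-loss): hesub → esub
  ⇒ as a loan: esub
Segoru 'esub' matches the loan outcome 'esub', not the inherited 'erub' — it skipped the early Segoru changes, so it was borrowed from Gador.

borrowed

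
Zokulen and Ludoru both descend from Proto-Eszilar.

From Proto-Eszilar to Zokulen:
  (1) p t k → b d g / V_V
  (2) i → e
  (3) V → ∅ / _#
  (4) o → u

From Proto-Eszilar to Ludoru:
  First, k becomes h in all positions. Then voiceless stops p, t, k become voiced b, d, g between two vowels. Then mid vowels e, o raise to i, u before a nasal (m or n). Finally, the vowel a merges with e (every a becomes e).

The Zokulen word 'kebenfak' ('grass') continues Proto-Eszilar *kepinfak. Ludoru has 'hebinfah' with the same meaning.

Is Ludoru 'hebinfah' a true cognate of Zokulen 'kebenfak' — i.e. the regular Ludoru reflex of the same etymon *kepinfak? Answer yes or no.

no

Derive the expected Ludoru reflex of *kepinfak:
Ludoru: start from *kepinfak.
  rule 1 (unconditioned shift): kepinfak → hepinfah
  rule 2 (intervocalic voicing): hepinfah → hebinfah
  rule 3: no change — hebinfah
  rule 4 (vowel merger): hebinfah → hebinfeh
  ⇒ Ludoru hebinfeh
The regular Ludoru reflex would be 'hebinfeh', but the attested form is 'hebinfah'. The correspondence is irregular, so they are not cognates (the Ludoru form has a different source).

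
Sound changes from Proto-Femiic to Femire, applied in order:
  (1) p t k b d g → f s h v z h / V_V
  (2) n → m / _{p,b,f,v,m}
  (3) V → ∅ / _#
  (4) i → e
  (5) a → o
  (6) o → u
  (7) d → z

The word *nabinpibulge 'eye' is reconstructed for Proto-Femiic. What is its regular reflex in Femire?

Femire: start from *nabinpibulge.
  rule 1 (intervocalic lenition): nabinpibulge → navinpivulge
  rule 2 (nasal place assimilation): navinpivulge → navimpivulge
  rule 3 (apocope): navimpivulge → navimpivulg
  rule 4 (vowel merger): navimpivulg → navempevulg
  rule 5 (vowel merger): navempevulg → novempevulg
  rule 6 (vowel merger): novempevulg → nuvempevulg
  rule 7: no change — nuvempevulg
  ⇒ Femire nuvempevulg

nuvempevulg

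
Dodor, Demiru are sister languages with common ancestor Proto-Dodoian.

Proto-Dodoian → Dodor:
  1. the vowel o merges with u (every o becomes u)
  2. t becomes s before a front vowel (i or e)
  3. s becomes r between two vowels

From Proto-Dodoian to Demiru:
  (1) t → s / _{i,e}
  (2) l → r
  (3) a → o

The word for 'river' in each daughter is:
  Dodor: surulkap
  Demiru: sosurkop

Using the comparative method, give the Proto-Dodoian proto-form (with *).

*sosulkap

Position 7: Dodor has a, Demiru has o. Dodor preserves a here (none of its changes turn any other segment into a), so the proto-segment is *a.
Position 3: Dodor has r, Demiru has s. Taking the neighbouring segments as reconstructed: Dodor r could go back to *s or *r; Demiru s can only go back to *s — the one source consistent with every daughter is *s.
Position 2: Dodor has u, Demiru has o. Taking the neighbouring segments as reconstructed: Dodor u could go back to *o or *u; Demiru o could go back to *a or *o — the one source consistent with every daughter is *o.
Verify the candidate proto-form against each daughter:
Dodor: *sosulkap
  sosulkap → susulkap   [vowel merger]
  susulkap (rule 2 does not apply)
  susulkap → surulkap   [rhotacism]
  giving Dodor surulkap.
Demiru: start from *sosulkap.
  rule 1: no change — sosulkap
  rule 2 (unconditioned shift): sosulkap → sosurkap
  rule 3 (vowel merger): sosurkap → sosurkop
  ⇒ Demiru sosurkop
No other proto-form is consistent with every reflex, so the reconstruction is *sosulkap.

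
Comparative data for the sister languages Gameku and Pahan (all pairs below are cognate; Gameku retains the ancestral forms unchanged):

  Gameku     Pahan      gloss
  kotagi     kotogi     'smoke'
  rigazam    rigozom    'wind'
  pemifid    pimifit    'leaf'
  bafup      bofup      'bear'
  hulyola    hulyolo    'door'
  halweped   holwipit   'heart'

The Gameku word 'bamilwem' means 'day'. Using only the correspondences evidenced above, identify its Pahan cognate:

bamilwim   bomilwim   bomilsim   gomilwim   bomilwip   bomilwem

rigazam ~ rigozom — Gameku a corresponds to Pahan o after a consonant, before a nasal.
pemifid ~ pimifit — Gameku e corresponds to Pahan i after a consonant, before a nasal.
Applying these to Gameku 'bamilwem':
  bamilwem → bomilwem   (a→o after a consonant, before a nasal)
  bomilwem → bomilwim   (e→i after a consonant, before a nasal)
So the Pahan cognate is 'bomilwim'.

bomilwim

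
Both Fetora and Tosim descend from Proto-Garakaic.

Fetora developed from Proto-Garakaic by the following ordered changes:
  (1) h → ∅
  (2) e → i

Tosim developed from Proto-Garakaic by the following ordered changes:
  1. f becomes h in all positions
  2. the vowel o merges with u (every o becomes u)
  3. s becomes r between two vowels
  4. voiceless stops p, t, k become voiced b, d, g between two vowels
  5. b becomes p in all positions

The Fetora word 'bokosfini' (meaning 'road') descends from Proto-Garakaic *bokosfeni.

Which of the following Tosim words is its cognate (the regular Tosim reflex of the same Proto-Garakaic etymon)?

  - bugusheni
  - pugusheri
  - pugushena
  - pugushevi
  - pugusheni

pugusheni

Tosim: *bokosfeni > bokosheni > bukusheni > bugusheni > pugusheni  (by unconditioned shift, vowel merger, intervocalic voicing, unconditioned shift)
The other candidates each miss or misapply at least one Tosim change.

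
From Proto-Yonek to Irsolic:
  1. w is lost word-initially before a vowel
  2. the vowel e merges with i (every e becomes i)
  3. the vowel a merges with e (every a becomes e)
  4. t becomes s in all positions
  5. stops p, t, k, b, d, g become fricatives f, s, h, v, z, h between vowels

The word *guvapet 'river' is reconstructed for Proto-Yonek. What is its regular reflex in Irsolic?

Irsolic: *guvapet > guvapit > guvepit > guvepis > guvefis  (by vowel merger, vowel merger, unconditioned shift, intervocalic lenition)

guvefis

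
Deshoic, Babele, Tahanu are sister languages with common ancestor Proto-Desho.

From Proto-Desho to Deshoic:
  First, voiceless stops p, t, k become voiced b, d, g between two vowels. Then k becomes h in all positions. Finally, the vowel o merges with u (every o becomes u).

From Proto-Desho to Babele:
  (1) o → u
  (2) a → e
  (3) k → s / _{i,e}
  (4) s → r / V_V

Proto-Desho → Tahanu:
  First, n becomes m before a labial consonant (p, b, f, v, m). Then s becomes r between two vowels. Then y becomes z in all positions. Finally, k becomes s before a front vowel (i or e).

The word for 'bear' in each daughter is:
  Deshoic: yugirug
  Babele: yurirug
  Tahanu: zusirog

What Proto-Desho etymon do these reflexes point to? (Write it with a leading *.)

Position 6: Deshoic has u, Babele has u, Tahanu has o. Tahanu preserves o here (none of its changes turn any other segment into o), so the proto-segment is *o.
Position 1: Deshoic has y, Babele has y, Tahanu has z. Deshoic preserves y here (none of its changes turn any other segment into y), so the proto-segment is *y.
Continuing position by position gives *yukirog; check it forward:
Deshoic: *yukirog > yugirog > yugirug  (by intervocalic voicing, vowel merger)
Babele: *yukirog
  yukirog → yukirug   [vowel merger]
  yukirug (rule 2 does not apply)
  yukirug → yusirug   [palatalisation]
  yusirug → yurirug   [rhotacism]
  giving Babele yurirug.
Tahanu: *yukirog > zukirog > zusirog  (by unconditioned shift, palatalisation)
No other proto-form is consistent with every reflex, so the reconstruction is *yukirog.

*yukirog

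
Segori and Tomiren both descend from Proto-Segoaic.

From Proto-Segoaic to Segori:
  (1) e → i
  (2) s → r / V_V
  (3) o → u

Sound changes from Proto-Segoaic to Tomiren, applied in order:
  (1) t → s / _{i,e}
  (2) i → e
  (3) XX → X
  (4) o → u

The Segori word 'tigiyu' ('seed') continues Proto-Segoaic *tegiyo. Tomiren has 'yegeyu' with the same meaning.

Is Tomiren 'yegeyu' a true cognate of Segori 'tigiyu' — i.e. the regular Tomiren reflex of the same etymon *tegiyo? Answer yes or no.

Derive the expected Tomiren reflex of *tegiyo:
Tomiren: start from *tegiyo.
  rule 1 (palatalisation): tegiyo → segiyo
  rule 2 (vowel merger): segiyo → segeyo
  rule 3: no change — segeyo
  rule 4 (vowel merger): segeyo → segeyu
  ⇒ Tomiren segeyu
The regular Tomiren reflex would be 'segeyu', but the attested form is 'yegeyu'. The correspondence is irregular, so they are not cognates (the Tomiren form has a different source).

no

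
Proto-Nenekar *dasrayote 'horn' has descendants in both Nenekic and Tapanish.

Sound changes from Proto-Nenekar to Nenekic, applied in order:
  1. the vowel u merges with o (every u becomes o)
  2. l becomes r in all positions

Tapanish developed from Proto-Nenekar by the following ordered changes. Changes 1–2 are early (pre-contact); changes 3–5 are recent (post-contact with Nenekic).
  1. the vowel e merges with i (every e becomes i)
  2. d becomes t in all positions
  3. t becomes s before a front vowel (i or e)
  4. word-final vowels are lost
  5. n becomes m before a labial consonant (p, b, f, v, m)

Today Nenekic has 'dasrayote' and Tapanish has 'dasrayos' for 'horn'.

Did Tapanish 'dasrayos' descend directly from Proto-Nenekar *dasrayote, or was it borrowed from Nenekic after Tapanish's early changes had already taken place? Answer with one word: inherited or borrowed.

borrowed

If inherited, *dasrayote would pass through all of Tapanish's changes:
Tapanish: *dasrayote
  dasrayote → dasrayoti   [vowel merger]
  dasrayoti → tasrayoti   [unconditioned shift]
  tasrayoti → tasrayosi   [palatalisation]
  tasrayosi → tasrayos   [apocope]
  tasrayos (rule 5 does not apply)
  giving Tapanish tasrayos.
If borrowed from Nenekic 'dasrayote' after the early changes, it would undergo only the recent ones:
  rule 3 (palatalisation): dasrayote → dasrayose
  rule 4 (apocope): dasrayose → dasrayos
  rule 5 (nasal place assimilation): no change (dasrayos)
  ⇒ as a loan: dasrayos
Tapanish 'dasrayos' matches the loan outcome 'dasrayos', not the inherited 'tasrayos' — it skipped the early Tapanish changes, so it was borrowed from Nenekic.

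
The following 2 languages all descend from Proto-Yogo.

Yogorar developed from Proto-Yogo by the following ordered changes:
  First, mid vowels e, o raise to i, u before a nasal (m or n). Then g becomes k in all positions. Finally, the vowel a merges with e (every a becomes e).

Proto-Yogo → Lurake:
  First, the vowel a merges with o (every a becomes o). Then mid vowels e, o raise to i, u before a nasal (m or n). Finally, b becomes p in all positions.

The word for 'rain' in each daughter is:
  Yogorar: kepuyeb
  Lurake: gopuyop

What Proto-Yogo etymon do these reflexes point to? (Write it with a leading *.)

*gapuyab

Position 1: Yogorar has k, Lurake has g. Lurake preserves g here (none of its changes turn any other segment into g), so the proto-segment is *g.
Position 6: Yogorar has e, Lurake has o. Taking the neighbouring segments as reconstructed: Yogorar e could go back to *a or *e; Lurake o could go back to *a or *o — the one source consistent with every daughter is *a.
Continuing position by position gives *gapuyab; check it forward:
Yogorar: start from *gapuyab.
  rule 1: no change — gapuyab
  rule 2 (unconditioned shift): gapuyab → kapuyab
  rule 3 (vowel merger): kapuyab → kepuyeb
  ⇒ Yogorar kepuyeb
Lurake: start from *gapuyab.
  rule 1 (vowel merger): gapuyab → gopuyob
  rule 2: no change — gopuyob
  rule 3 (unconditioned shift): gopuyob → gopuyop
  ⇒ Lurake gopuyop
Only *gapuyab yields all of Yogorar kepuyeb, Lurake gopuyop.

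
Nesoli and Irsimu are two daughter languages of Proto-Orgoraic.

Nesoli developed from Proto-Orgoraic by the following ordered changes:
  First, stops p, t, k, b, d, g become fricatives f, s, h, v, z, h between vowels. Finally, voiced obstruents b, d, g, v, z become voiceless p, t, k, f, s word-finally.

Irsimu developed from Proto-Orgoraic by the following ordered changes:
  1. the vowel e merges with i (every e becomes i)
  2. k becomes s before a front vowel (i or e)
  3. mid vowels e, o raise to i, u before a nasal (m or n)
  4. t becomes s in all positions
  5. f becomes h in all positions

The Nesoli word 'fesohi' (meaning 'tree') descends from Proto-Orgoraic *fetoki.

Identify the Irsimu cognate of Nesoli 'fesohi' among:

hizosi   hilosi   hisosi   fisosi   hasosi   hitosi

Irsimu: start from *fetoki.
  rule 1 (vowel merger): fetoki → fitoki
  rule 2 (palatalisation): fitoki → fitosi
  rule 3: no change — fitosi
  rule 4 (unconditioned shift): fitosi → fisosi
  rule 5 (unconditioned shift): fisosi → hisosi
  ⇒ Irsimu hisosi
Only 'hisosi' matches the regular Irsimu development of *fetoki.

hisosi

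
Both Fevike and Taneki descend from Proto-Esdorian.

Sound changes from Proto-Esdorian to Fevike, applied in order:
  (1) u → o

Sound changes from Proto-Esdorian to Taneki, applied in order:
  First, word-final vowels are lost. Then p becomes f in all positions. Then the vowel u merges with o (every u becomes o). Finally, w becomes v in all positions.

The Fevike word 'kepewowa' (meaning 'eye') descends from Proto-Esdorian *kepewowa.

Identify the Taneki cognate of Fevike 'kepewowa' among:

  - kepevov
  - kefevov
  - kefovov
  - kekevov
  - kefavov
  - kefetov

Taneki: *kepewowa > kepewow > kefewow > kefevov  (by apocope, unconditioned shift, unconditioned shift)
Among the options, 'kefevov' alone shows every Taneki change applied in order.

kefevov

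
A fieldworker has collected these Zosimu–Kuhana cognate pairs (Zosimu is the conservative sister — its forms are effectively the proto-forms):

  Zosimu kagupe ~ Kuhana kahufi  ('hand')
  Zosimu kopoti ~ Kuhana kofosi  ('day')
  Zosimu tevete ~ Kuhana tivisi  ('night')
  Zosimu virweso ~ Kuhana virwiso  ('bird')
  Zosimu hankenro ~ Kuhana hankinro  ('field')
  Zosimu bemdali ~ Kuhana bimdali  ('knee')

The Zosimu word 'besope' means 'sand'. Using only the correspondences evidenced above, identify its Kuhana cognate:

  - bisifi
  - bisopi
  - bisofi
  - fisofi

tevete ~ tivisi, virweso ~ virwiso — Zosimu e corresponds to Kuhana i after a consonant, before a consonant other than r, m, n, p, b, f, v.
kagupe ~ kahufi — Zosimu p corresponds to Kuhana f between vowels (before a front vowel).
kagupe ~ kahufi, tevete ~ tivisi — Zosimu e corresponds to Kuhana i word-finally.
Applying these to Zosimu 'besope':
  besope → bisope   (e→i after a consonant, before a consonant other than r, m, n, p, b, f, v)
  bisope → bisofe   (p→f between vowels (before a front vowel))
  bisofe → bisofi   (e→i word-finally)
So the Kuhana cognate is 'bisofi'.

bisofi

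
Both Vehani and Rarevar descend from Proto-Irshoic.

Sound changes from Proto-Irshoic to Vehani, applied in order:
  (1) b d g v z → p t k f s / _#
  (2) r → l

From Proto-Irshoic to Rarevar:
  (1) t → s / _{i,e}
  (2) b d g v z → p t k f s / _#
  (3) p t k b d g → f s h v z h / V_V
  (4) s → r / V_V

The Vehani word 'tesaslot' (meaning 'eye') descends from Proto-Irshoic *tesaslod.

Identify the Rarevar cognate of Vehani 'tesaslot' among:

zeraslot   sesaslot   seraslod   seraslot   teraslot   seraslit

Rarevar: start from *tesaslod.
  rule 1 (palatalisation): tesaslod → sesaslod
  rule 2 (final devoicing): sesaslod → sesaslot
  rule 3: no change — sesaslot
  rule 4 (rhotacism): sesaslot → seraslot
  ⇒ Rarevar seraslot
Among the options, 'seraslot' alone shows every Rarevar change applied in order.

seraslot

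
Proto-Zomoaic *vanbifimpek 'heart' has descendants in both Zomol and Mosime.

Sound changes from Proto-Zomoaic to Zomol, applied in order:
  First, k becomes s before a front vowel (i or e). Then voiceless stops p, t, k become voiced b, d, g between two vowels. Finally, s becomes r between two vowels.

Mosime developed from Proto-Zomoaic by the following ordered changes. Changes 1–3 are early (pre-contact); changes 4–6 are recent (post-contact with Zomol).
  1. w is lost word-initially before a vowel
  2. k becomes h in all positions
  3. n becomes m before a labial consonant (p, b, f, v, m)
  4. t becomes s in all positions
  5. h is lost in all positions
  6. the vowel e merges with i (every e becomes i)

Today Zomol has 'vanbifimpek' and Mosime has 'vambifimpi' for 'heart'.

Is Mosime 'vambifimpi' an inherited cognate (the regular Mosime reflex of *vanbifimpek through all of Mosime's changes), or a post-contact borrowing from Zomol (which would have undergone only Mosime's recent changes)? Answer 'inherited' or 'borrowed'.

inherited

If inherited, *vanbifimpek would pass through all of Mosime's changes:
Mosime: *vanbifimpek
  vanbifimpek (rule 1 does not apply)
  vanbifimpek → vanbifimpeh   [unconditioned shift]
  vanbifimpeh → vambifimpeh   [nasal place assimilation]
  vambifimpeh (rule 4 does not apply)
  vambifimpeh → vambifimpe   [h-loss]
  vambifimpe → vambifimpi   [vowel merger]
  giving Mosime vambifimpi.
If borrowed from Zomol 'vanbifimpek' after the early changes, it would undergo only the recent ones:
  rule 4 (unconditioned shift): no change (vanbifimpek)
  rule 5 (h-loss): no change (vanbifimpek)
  rule 6 (vowel merger): vanbifimpek → vanbifimpik
  ⇒ as a loan: vanbifimpik
Mosime 'vambifimpi' matches the inherited outcome exactly, so it is an inherited cognate, not a loan.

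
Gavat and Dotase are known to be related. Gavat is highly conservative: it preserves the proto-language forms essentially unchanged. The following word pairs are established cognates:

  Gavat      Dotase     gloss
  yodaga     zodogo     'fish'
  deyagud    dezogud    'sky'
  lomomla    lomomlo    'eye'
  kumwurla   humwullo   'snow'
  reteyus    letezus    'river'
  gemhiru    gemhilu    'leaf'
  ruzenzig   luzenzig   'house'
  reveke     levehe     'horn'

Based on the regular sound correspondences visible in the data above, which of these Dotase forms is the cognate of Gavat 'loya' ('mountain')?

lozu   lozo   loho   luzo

deyagud ~ dezogud — Gavat y corresponds to Dotase z between vowels (before a back vowel).
yodaga ~ zodogo, lomomla ~ lomomlo — Gavat a corresponds to Dotase o word-finally.
Applying these to Gavat 'loya':
  loya → loza   (y→z between vowels (before a back vowel))
  loza → lozo   (a→o word-finally)
So the Dotase cognate is 'lozo'.

lozo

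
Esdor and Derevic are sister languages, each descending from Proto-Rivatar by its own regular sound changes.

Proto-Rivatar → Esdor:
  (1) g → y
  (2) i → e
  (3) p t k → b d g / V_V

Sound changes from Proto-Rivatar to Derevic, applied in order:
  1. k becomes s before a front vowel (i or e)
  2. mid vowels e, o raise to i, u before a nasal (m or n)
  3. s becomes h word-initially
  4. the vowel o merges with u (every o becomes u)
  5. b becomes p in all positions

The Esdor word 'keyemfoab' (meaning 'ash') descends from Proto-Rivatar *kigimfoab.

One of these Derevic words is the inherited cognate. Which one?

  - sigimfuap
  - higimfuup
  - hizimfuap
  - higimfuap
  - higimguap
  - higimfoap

Derevic: *kigimfoab > sigimfoab > higimfoab > higimfuab > higimfuap  (by palatalisation, debuccalisation, vowel merger, unconditioned shift)
The other candidates each miss or misapply at least one Derevic change.

higimfuap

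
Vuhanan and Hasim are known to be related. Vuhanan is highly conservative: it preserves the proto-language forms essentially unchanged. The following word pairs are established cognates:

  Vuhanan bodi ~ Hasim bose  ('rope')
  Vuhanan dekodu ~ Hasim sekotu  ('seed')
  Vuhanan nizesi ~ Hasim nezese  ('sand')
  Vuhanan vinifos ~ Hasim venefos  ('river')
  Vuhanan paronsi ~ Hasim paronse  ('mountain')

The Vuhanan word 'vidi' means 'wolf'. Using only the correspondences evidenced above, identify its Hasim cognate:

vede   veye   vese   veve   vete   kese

nizesi ~ nezese — Vuhanan i corresponds to Hasim e after a consonant, before a consonant other than r, m, n, p, b, f, v.
bodi ~ bose — Vuhanan d corresponds to Hasim s between vowels (before a front vowel).
bodi ~ bose, nizesi ~ nezese — Vuhanan i corresponds to Hasim e word-finally.
Applying these to Vuhanan 'vidi':
  vidi → vedi   (i→e after a consonant, before a consonant other than r, m, n, p, b, f, v)
  vedi → vesi   (d→s between vowels (before a front vowel))
  vesi → vese   (i→e word-finally)
So the Hasim cognate is 'vese'.

vese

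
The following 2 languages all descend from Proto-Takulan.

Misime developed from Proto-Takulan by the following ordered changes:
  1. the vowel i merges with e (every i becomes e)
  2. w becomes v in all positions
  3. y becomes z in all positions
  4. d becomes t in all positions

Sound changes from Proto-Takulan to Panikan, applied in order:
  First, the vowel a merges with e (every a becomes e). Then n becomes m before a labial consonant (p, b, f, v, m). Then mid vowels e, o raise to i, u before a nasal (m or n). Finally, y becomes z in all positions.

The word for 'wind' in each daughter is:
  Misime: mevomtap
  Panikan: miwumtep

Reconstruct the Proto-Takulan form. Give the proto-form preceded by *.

Position 3: Misime has v, Panikan has w. Panikan preserves w here (none of its changes turn any other segment into w), so the proto-segment is *w.
Position 4: Misime has o, Panikan has u. Misime preserves o here (none of its changes turn any other segment into o), so the proto-segment is *o.
Continuing position by position gives *miwomtap; check it forward:
Misime: *miwomtap > mewomtap > mevomtap  (by vowel merger, unconditioned shift)
Panikan: *miwomtap > miwomtep > miwumtep  (by vowel merger, pre-nasal raising)
No other proto-form is consistent with every reflex, so the reconstruction is *miwomtap.

*miwomtap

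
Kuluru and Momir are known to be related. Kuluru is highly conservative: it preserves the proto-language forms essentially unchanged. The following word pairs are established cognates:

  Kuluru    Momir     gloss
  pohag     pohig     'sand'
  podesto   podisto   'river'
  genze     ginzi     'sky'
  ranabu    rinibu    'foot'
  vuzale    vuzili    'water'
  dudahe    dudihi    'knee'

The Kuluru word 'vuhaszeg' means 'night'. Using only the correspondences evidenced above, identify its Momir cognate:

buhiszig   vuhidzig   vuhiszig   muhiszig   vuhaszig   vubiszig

vuhiszig

pohag ~ pohig, vuzale ~ vuzili — Kuluru a corresponds to Momir i after a consonant, before a consonant other than r, m, n, p, b, f, v.
podesto ~ podisto — Kuluru e corresponds to Momir i after a consonant, before a consonant other than r, m, n, p, b, f, v.
Applying these to Kuluru 'vuhaszeg':
  vuhaszeg → vuhiszeg   (a→i after a consonant, before a consonant other than r, m, n, p, b, f, v)
  vuhiszeg → vuhiszig   (e→i after a consonant, before a consonant other than r, m, n, p, b, f, v)
So the Momir cognate is 'vuhiszig'.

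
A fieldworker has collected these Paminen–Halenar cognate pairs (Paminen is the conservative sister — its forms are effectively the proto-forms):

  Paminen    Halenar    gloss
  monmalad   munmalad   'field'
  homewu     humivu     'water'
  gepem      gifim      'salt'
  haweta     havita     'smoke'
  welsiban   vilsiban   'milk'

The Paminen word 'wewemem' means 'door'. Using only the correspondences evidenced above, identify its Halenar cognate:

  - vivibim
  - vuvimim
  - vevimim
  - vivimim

vivimim

welsiban ~ vilsiban — Paminen w corresponds to Halenar v word-initially before a front vowel.
homewu ~ humivu, haweta ~ havita — Paminen e corresponds to Halenar i after a consonant, before a consonant other than r, m, n, p, b, f, v.
haweta ~ havita — Paminen w corresponds to Halenar v between vowels (before a front vowel).
gepem ~ gifim — Paminen e corresponds to Halenar i after a consonant, before a nasal.
Applying these to Paminen 'wewemem':
  wewemem → vewemem   (w→v word-initially before a front vowel)
  vewemem → viwemem   (e→i after a consonant, before a consonant other than r, m, n, p, b, f, v)
  viwemem → vivemem   (w→v between vowels (before a front vowel))
  vivemem → vivimem   (e→i after a consonant, before a nasal)
  vivimem → vivimim   (e→i after a consonant, before a nasal)
So the Halenar cognate is 'vivimim'.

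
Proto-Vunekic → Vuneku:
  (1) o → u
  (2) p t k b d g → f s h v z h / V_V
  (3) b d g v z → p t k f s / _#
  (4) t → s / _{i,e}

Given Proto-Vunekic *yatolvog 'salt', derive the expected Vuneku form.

Vuneku: start from *yatolvog.
  rule 1 (vowel merger): yatolvog → yatulvug
  rule 2 (intervocalic lenition): yatulvug → yasulvug
  rule 3 (final devoicing): yasulvug → yasulvuk
  rule 4: no change — yasulvuk
  ⇒ Vuneku yasulvuk

yasulvuk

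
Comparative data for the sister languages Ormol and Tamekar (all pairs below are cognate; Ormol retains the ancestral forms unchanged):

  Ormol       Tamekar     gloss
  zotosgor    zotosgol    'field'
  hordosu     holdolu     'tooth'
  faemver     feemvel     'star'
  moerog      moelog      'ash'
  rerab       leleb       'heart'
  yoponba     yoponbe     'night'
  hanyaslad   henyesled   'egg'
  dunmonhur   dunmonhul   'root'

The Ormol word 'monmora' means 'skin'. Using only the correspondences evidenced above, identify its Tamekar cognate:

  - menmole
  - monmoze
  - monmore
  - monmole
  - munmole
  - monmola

monmole

rerab ~ leleb — Ormol r corresponds to Tamekar l between vowels (before a back vowel).
yoponba ~ yoponbe — Ormol a corresponds to Tamekar e word-finally.
Applying these to Ormol 'monmora':
  monmora → monmola   (r→l between vowels (before a back vowel))
  monmola → monmole   (a→e word-finally)
So the Tamekar cognate is 'monmole'.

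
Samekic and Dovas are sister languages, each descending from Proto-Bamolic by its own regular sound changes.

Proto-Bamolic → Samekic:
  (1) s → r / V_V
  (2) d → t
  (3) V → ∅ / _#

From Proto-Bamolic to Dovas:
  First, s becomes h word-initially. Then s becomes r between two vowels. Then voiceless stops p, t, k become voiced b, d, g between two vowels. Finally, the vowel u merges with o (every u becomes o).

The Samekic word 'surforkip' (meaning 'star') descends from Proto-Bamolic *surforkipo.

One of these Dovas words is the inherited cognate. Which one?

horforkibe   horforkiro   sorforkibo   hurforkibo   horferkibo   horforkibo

horforkibo

Dovas: *surforkipo > hurforkipo > hurforkibo > horforkibo  (by debuccalisation, intervocalic voicing, vowel merger)
Only 'horforkibo' matches the regular Dovas development of *surforkipo.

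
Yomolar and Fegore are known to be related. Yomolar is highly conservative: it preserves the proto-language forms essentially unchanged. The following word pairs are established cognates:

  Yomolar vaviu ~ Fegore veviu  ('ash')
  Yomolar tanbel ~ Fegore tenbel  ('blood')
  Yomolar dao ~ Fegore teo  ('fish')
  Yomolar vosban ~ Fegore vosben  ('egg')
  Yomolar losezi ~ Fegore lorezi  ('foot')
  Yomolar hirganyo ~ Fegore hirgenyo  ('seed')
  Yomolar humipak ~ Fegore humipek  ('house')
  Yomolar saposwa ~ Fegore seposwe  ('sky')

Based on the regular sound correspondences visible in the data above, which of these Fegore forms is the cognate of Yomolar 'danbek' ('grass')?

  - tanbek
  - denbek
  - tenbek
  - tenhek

dao ~ teo — Yomolar d corresponds to Fegore t word-initially before a back vowel.
tanbel ~ tenbel, vosban ~ vosben — Yomolar a corresponds to Fegore e after a consonant, before a nasal.
Applying these to Yomolar 'danbek':
  danbek → tanbek   (d→t word-initially before a back vowel)
  tanbek → tenbek   (a→e after a consonant, before a nasal)
So the Fegore cognate is 'tenbek'.

tenbek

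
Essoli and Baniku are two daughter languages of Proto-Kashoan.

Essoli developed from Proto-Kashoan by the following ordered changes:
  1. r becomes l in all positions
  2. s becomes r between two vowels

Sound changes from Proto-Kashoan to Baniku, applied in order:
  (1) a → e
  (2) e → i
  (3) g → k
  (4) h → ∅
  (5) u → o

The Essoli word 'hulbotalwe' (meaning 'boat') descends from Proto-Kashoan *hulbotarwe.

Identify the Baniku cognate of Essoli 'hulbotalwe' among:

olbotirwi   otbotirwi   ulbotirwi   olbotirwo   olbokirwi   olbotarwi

Baniku: *hulbotarwe > hulboterwe > hulbotirwi > ulbotirwi > olbotirwi  (by vowel merger, vowel merger, h-loss, vowel merger)
Only 'olbotirwi' matches the regular Baniku development of *hulbotarwe.

olbotirwi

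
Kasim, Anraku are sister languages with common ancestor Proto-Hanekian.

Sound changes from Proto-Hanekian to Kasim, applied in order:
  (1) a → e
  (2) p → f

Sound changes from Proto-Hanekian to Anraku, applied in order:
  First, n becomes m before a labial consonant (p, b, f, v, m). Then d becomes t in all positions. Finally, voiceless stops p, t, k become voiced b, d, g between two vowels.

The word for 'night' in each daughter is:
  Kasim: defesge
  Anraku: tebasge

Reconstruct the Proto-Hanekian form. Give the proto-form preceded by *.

Position 3: Kasim has f, Anraku has b. Taking the neighbouring segments as reconstructed: Kasim f could go back to *p or *f; Anraku b could go back to *p or *b — the one source consistent with every daughter is *p.
Position 1: Kasim has d, Anraku has t. Kasim preserves d here (none of its changes turn any other segment into d), so the proto-segment is *d.
Verify the candidate proto-form against each daughter:
Kasim: *depasge > depesge > defesge  (by vowel merger, unconditioned shift)
Anraku: *depasge
  depasge (rule 1 does not apply)
  depasge → tepasge   [unconditioned shift]
  tepasge → tebasge   [intervocalic voicing]
  giving Anraku tebasge.
Only *depasge yields all of Kasim defesge, Anraku tebasge.

*depasge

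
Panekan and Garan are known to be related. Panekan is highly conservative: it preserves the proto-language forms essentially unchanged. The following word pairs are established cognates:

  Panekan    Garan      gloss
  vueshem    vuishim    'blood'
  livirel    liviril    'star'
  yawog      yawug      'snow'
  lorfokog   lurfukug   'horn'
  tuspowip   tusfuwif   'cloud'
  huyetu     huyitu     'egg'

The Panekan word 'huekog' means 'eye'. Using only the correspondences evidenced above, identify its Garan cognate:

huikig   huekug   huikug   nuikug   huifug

huikug

vueshem ~ vuishim — Panekan e corresponds to Garan i after a vowel, before a consonant other than r, m, n, p, b, f, v.
yawog ~ yawug, lorfokog ~ lurfukug — Panekan o corresponds to Garan u after a consonant, before a consonant other than r, m, n, p, b, f, v.
Applying these to Panekan 'huekog':
  huekog → huikog   (e→i after a vowel, before a consonant other than r, m, n, p, b, f, v)
  huikog → huikug   (o→u after a consonant, before a consonant other than r, m, n, p, b, f, v)
So the Garan cognate is 'huikug'.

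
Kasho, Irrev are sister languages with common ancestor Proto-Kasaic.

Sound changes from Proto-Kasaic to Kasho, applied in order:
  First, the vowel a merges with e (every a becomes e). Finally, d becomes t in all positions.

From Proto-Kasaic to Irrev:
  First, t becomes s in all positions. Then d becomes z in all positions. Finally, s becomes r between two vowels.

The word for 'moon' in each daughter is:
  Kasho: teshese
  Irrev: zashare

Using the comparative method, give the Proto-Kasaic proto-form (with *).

*dashase

Position 2: Kasho has e, Irrev has a. Irrev preserves a here (none of its changes turn any other segment into a), so the proto-segment is *a.
Position 5: Kasho has e, Irrev has a. Irrev preserves a here (none of its changes turn any other segment into a), so the proto-segment is *a.
Continuing position by position gives *dashase; check it forward:
Kasho: *dashase
  dashase → deshese   [vowel merger]
  deshese → teshese   [unconditioned shift]
  giving Kasho teshese.
Irrev: *dashase > zashase > zashare  (by unconditioned shift, rhotacism)
*dashase is the unique common source.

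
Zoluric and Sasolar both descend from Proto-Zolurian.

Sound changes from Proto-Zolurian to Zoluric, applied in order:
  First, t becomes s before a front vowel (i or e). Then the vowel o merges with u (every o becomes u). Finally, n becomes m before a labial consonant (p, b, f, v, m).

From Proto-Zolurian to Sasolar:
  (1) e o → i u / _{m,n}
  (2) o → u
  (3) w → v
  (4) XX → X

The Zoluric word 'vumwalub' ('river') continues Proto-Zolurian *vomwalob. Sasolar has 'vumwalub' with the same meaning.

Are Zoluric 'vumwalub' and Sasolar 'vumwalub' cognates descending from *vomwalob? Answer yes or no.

Derive the expected Sasolar reflex of *vomwalob:
Sasolar: *vomwalob > vumwalob > vumwalub > vumvalub  (by pre-nasal raising, vowel merger, unconditioned shift)
The regular Sasolar reflex would be 'vumvalub', but the attested form is 'vumwalub'. The correspondence is irregular, so they are not cognates (the Sasolar form has a different source).

no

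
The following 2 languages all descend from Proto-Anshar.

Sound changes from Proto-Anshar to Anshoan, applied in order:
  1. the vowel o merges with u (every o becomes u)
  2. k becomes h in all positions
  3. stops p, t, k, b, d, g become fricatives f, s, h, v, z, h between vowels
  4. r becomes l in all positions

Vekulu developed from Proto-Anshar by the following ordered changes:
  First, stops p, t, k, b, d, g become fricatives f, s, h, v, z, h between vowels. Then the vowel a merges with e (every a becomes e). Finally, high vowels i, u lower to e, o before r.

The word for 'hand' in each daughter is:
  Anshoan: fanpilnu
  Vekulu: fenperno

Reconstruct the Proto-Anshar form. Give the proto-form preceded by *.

*fanpirno

Position 6: Anshoan has l, Vekulu has r. Vekulu preserves r here (none of its changes turn any other segment into r), so the proto-segment is *r.
Position 2: Anshoan has a, Vekulu has e. Anshoan preserves a here (none of its changes turn any other segment into a), so the proto-segment is *a.
Continuing position by position gives *fanpirno; check it forward:
Anshoan: *fanpirno
  fanpirno → fanpirnu   [vowel merger]
  fanpirnu (rule 2 does not apply)
  fanpirnu (rule 3 does not apply)
  fanpirnu → fanpilnu   [unconditioned shift]
  giving Anshoan fanpilnu.
Vekulu: start from *fanpirno.
  rule 1: no change — fanpirno
  rule 2 (vowel merger): fanpirno → fenpirno
  rule 3 (pre-rhotic lowering): fenpirno → fenperno
  ⇒ Vekulu fenperno
No other proto-form is consistent with every reflex, so the reconstruction is *fanpirno.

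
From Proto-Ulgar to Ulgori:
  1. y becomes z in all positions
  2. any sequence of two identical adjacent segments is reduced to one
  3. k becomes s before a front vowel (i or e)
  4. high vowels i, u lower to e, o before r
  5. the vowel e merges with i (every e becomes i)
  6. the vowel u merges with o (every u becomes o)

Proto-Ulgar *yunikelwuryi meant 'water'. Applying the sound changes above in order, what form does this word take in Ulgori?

Ulgori: start from *yunikelwuryi.
  rule 1 (unconditioned shift): yunikelwuryi → zunikelwurzi
  rule 2: no change — zunikelwurzi
  rule 3 (palatalisation): zunikelwurzi → zuniselwurzi
  rule 4 (pre-rhotic lowering): zuniselwurzi → zuniselworzi
  rule 5 (vowel merger): zuniselworzi → zunisilworzi
  rule 6 (vowel merger): zunisilworzi → zonisilworzi
  ⇒ Ulgori zonisilworzi

zonisilworzi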